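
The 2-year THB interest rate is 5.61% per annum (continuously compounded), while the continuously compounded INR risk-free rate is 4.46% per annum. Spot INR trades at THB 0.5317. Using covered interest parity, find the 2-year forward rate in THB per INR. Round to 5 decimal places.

0.54407

T = 2 years.
Growth of 1 THB over T: e^(0.0561×2) = 1.1187366.
INR accumulates by e^(0.0446×2) = 1.0932993.
Forward (THB per INR) = 0.5317 × 1.1187366 / 1.0932993 = 0.5440708.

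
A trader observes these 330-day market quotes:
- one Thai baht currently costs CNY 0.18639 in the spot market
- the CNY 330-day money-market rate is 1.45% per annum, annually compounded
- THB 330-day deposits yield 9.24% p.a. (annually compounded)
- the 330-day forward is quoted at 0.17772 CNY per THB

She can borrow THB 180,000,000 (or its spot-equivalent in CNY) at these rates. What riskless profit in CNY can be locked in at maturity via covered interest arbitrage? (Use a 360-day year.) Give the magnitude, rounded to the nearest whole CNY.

T = 330/360 years.
Route A — deposit THB, sell forward: 180,000,000 × 1.0843842901 × 0.17772 = CNY 34,689,019.69.
Route B — convert at spot, deposit CNY: 180,000,000 × 0.18639 × 1.013283678 = CNY 33,995,870.05.
The quoted forward overvalues THB, so borrow CNY, buy THB at spot, deposit the THB at 9.24%, and sell the proceeds forward at 0.17772.
Arbitrage profit = |34,689,019.69 − 33,995,870.05| = CNY 693,150.

CNY 693,150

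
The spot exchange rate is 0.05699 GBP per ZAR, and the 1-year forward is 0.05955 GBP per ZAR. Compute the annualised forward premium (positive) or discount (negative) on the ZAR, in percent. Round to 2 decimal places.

T = 1 year.
Period premium: (0.05955 − 0.05699)/0.05699 = 0.0449202.
×(1/T) gives 4.49% p.a.

+4.49%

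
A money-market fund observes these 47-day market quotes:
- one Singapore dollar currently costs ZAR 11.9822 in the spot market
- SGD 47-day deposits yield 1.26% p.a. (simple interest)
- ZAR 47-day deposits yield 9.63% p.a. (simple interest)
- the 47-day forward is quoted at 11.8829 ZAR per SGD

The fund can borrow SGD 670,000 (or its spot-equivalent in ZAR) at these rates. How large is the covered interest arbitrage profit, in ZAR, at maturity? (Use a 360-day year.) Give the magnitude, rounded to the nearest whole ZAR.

ZAR 154,367

T = 47/360 years.
Keep in SGD, deliver into the forward: 670,000·1.001645·11.8829 = ZAR 7,974,639.74.
Swap to ZAR now, deposit: 670,000·11.9822·1.0125725 = ZAR 8,129,006.96.
The quoted forward undervalues SGD, so borrow SGD, convert to ZAR at spot, deposit the ZAR at 9.63%, and buy SGD forward at 11.8829 to cover the loan.
Profit = 8,129,006.96 − 7,974,639.74 = ZAR 154,367.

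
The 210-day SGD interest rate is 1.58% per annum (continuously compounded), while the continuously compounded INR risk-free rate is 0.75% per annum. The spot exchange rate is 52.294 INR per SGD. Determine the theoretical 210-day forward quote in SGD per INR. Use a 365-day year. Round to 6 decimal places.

T = 210/365 years.
INR growth factor: e^(0.0075×210/365) = 1.0043244.
Growth of 1 SGD over T: e^(0.0158×210/365) = 1.0091319.
Forward (INR per SGD) = 52.294 × 1.0043244 / 1.0091319 = 52.04487.
Quoted the other way: 1/52.04487 = 0.019214 SGD per INR.

0.019214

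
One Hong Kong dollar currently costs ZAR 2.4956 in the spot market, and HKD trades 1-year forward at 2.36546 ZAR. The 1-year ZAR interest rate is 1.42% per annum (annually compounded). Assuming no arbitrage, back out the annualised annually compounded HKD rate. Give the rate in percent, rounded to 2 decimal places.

T = 1 year.
F/S = 2.36546/2.4956 = 0.9478522 = (growth of ZAR) / (growth of HKD).
The ZAR side grows by (1 + 0.0142)^1 = 1.014200.
That pins the HKD growth at 1.069998.
r = 1.069998^(1/1) − 1 = 0.069998 → 7.00%.

7.00%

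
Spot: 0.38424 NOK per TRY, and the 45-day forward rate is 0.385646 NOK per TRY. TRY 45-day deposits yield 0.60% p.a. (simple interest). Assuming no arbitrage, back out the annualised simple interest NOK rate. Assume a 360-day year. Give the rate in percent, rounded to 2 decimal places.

T = 45/360 years.
F/S = 0.385646/0.38424 = 1.0036592 = (growth of NOK) / (growth of TRY).
The TRY side grows by 1 + 0.0060×45/360 = 1.000750.
That pins the NOK growth at 1.0044119.
r = (1.0044119 − 1)/(45/360) = 0.035295 → 3.53%.

3.53%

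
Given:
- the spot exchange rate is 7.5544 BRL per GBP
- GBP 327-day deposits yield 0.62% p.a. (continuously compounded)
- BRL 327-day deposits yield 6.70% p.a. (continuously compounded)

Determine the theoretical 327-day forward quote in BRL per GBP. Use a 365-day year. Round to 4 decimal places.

T = 327/365 years.
BRL accumulates by e^(0.0670×327/365) = 1.0618627.
GBP growth factor: e^(0.0062×327/365) = 1.005570.
Forward (BRL per GBP) = 7.5544 × 1.0618627 / 1.005570 = 7.977302.

7.9773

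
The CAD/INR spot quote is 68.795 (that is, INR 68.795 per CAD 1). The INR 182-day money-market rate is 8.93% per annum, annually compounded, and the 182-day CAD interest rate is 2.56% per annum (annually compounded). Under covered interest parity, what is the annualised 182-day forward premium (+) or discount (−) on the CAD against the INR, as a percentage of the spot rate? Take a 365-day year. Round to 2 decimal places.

T = 182/365 years.
CIP forward (INR per CAD) = 68.795 × 1.0435731/1.012684 = 70.893400.
(F − S)/S ÷ T = (70.893400 − 68.795)/68.795/(182/365) = 0.061172 → 6.12%.

+6.12%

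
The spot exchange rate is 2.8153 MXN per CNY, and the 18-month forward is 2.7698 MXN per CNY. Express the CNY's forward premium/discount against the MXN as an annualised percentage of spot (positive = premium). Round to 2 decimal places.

-1.08%

T = 18/12 years.
Period premium: (2.7698 − 2.8153)/2.8153 = -0.0161617.
×(1/T) gives -1.08% p.a.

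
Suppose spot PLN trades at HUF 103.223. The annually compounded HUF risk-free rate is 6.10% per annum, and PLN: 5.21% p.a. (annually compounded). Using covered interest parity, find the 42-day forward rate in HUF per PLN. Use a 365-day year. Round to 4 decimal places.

103.3231

T = 42/365 years.
Growth of 1 HUF over T: (1 + 0.0610)^(42/365) = 1.006836684.
Growth of 1 PLN over T: (1 + 0.0521)^(42/365) = 1.005861228.
So F = 103.223 × 1.006836684 / 1.005861228 = 103.323103 (HUF/PLN).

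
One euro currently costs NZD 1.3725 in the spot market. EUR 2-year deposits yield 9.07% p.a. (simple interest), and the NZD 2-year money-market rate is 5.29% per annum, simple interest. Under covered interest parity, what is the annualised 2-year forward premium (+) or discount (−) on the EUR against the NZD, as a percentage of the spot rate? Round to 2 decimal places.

-3.20%

T = 2 years.
CIP forward (NZD per EUR) = 1.3725 × 1.105800/1.181400 = 1.2846712.
Annualised premium = (F − S)/S × (1/T) = (1.2846712 − 1.3725)/1.3725 ÷ 2 = -3.20%.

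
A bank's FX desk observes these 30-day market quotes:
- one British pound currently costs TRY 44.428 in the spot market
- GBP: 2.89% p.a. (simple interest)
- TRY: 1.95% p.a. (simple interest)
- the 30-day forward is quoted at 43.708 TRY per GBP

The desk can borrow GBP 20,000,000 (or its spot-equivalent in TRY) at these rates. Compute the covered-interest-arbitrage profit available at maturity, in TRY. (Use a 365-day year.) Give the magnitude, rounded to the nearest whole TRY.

TRY 13,747,701

T = 30/365 years.
Route A — deposit GBP, sell forward: 20,000,000 × 1.00237534247 × 43.708 = TRY 876,236,429.37.
Route B — convert at spot, deposit TRY: 20,000,000 × 44.428 × 1.00160273973 = TRY 889,984,130.41.
The quoted forward undervalues GBP, so borrow GBP, convert to TRY at spot, deposit the TRY at 1.95%, and buy GBP forward at 43.708 to cover the loan.
Profit = 889,984,130.41 − 876,236,429.37 = TRY 13,747,701.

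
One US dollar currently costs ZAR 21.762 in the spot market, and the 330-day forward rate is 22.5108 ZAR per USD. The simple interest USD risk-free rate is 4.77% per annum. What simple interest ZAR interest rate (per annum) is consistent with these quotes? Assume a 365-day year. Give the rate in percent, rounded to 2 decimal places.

T = 330/365 years.
By CIP, F/S equals the ZAR-to-USD growth ratio: 22.5108/21.762 = 1.0344086.
USD growth factor: 1 + 0.0477×330/365 = 1.043126.
Hence g_ZAR = 1.0790185.
r = (1.0790185 − 1)/(330/365) = 0.087399 → 8.74%.

8.74%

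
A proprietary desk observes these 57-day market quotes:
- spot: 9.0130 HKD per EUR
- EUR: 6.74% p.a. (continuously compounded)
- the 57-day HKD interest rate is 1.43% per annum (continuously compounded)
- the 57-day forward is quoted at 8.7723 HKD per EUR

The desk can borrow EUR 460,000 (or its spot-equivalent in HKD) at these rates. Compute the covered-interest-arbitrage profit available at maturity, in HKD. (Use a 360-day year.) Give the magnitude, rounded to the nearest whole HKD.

T = 57/360 years.
Invest the EUR and cover forward: 460,000 × 1.010728812 × 8.7723 = HKD 4,078,551.52.
Convert at spot and invest in HKD: 460,000 × 9.0130 × 1.002266732 = HKD 4,155,377.83.
The quoted forward undervalues EUR, so borrow EUR, convert to HKD at spot, deposit the HKD at 1.43%, and buy EUR forward at 8.7723 to cover the loan.
Arbitrage profit = |4,078,551.52 − 4,155,377.83| = HKD 76,826.

HKD 76,826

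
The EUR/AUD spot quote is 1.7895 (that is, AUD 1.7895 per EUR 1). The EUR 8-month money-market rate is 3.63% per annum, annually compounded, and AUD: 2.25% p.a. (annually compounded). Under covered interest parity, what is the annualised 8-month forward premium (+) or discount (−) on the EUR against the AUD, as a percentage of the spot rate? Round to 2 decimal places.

T = 8/12 years.
No-arbitrage forward: 1.7895 × 1.0149443 / 1.0240559 = 1.7735778 AUD/EUR.
Annualised premium = (F − S)/S × (1/T) = (1.7735778 − 1.7895)/1.7895 ÷ (8/12) = -1.33%.

-1.33%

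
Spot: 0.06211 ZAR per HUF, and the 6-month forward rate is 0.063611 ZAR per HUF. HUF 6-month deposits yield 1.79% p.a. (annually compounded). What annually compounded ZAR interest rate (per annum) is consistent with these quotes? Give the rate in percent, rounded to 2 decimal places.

6.77%

T = 6/12 years.
CIP gives F = S · g_ZAR/g_HUF, so g_ZAR/g_HUF = 0.063611/0.06211 = 1.0241668.
HUF growth factor: (1 + 0.0179)^(6/12) = 1.0089103.
So the ZAR growth factor = 1.0332924.
Annualise: 1.0332924^(12/6) − 1 = 0.067693 = 6.77%.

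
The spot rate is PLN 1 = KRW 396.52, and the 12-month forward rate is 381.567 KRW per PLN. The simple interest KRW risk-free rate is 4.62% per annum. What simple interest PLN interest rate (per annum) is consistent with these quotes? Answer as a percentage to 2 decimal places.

8.72%

T = 1 year.
By CIP, F/S equals the KRW-to-PLN growth ratio: 381.567/396.52 = 0.9622894.
The KRW side grows by 1 + 0.0462×1 = 1.046200.
That pins the PLN growth at 1.0871989.
(1.0871989 − 1)/T = 0.087199, i.e. 8.72%.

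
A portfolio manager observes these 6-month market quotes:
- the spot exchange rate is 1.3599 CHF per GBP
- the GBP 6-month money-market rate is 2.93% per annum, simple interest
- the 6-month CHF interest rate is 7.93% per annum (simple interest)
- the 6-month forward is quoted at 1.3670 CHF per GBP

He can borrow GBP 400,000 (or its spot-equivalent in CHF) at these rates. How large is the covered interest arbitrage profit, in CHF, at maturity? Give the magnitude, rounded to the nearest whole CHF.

T = 6/12 years.
Invest the GBP and cover forward: 400,000 × 1.014650 × 1.3670 = CHF 554,810.62.
Convert at spot and invest in CHF: 400,000 × 1.3599 × 1.039650 = CHF 565,528.01.
The quoted forward undervalues GBP, so borrow GBP, convert to CHF at spot, deposit the CHF at 7.93%, and buy GBP forward at 1.3670 to cover the loan.
The gap between the two covered legs is CHF 10,717.

CHF 10,717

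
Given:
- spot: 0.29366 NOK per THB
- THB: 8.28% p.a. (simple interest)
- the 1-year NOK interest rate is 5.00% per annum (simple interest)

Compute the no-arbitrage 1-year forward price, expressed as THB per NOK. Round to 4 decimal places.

T = 1 year.
NOK growth factor: 1 + 0.0500×1 = 1.050000.
THB growth factor: 1 + 0.0828×1 = 1.082800.
CIP: F = S · (grow NOK)/(grow THB) = 0.29366 × 1.050000/1.082800 = 0.2847645 NOK per THB.
Quoted the other way: 1/0.2847645 = 3.5117 THB per NOK.

3.5117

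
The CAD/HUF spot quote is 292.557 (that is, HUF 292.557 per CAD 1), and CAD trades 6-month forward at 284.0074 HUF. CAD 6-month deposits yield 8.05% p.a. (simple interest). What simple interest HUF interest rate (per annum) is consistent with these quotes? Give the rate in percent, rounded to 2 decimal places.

1.97%

T = 6/12 years.
F/S = 284.0074/292.557 = 0.9707763 = (growth of HUF) / (growth of CAD).
The CAD side grows by 1 + 0.0805×6/12 = 1.040250.
That pins the HUF growth at 1.009850.
r = (1.009850 − 1)/(6/12) = 0.019700 → 1.97%.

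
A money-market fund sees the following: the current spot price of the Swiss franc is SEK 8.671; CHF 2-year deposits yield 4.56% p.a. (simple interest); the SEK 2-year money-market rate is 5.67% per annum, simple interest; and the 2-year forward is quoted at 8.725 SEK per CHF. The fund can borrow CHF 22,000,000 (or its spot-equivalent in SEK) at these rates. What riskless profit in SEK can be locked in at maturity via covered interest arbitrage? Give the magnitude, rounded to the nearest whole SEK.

SEK 2,938,571

T = 2 years.
Invest the CHF and cover forward: 22,000,000 × 1.091200 × 8.725 = SEK 209,455,840.00.
Convert at spot and invest in SEK: 22,000,000 × 8.671 × 1.113400 = SEK 212,394,410.80.
The quoted forward undervalues CHF, so borrow CHF, convert to SEK at spot, deposit the SEK at 5.67%, and buy CHF forward at 8.725 to cover the loan.
Profit = 212,394,410.80 − 209,455,840.00 = SEK 2,938,571.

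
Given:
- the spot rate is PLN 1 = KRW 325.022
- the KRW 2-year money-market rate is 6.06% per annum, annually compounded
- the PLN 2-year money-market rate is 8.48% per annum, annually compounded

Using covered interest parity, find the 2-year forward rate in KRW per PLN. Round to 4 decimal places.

310.6824

T = 2 years.
Growth of 1 KRW over T: (1 + 0.0606)^2 = 1.12487236.
PLN growth factor: (1 + 0.0848)^2 = 1.17679104.
So F = 325.022 × 1.12487236 / 1.17679104 = 310.682400 (KRW/PLN).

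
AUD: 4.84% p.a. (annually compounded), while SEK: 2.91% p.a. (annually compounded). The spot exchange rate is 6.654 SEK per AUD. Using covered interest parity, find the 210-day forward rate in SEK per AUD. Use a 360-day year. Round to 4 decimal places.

T = 210/360 years.
SEK growth factor: (1 + 0.0291)^(210/360) = 1.0168735.
AUD growth factor: (1 + 0.0484)^(210/360) = 1.027955.
So F = 6.654 × 1.0168735 / 1.027955 = 6.582269 (SEK/AUD).

6.5823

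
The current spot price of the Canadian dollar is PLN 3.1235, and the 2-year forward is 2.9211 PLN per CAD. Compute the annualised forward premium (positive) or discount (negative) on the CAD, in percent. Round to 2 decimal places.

-3.24%

T = 2 years.
(F − S)/S = (2.9211 − 3.1235)/3.1235 = -0.0647991.
×(1/T) gives -3.24% p.a.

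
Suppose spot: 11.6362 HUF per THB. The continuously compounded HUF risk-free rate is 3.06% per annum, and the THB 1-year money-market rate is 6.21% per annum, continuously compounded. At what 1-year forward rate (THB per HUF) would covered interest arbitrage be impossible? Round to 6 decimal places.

T = 1 year.
Growth of 1 HUF over T: e^(0.0306×1) = 1.031073.
THB accumulates by e^(0.0621×1) = 1.0640687.
CIP: F = S · (grow HUF)/(grow THB) = 11.6362 × 1.031073/1.0640687 = 11.27537 HUF per THB.
Quoted the other way: 1/11.27537 = 0.088689 THB per HUF.

0.088689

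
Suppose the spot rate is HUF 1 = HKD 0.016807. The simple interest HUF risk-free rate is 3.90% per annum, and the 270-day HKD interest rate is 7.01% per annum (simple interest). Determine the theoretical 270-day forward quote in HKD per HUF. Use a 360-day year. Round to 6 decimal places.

0.017188

T = 270/360 years.
HKD growth factor: 1 + 0.0701×270/360 = 1.052575.
Growth of 1 HUF over T: 1 + 0.0390×270/360 = 1.029250.
Forward (HKD per HUF) = 0.016807 × 1.052575 / 1.029250 = 0.01718788.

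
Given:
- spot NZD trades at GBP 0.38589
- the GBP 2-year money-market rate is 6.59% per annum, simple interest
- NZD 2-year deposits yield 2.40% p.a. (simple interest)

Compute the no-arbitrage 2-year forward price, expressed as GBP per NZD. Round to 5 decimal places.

0.41675

T = 2 years.
GBP accumulates by 1 + 0.0659×2 = 1.131800.
NZD accumulates by 1 + 0.0240×2 = 1.048000.
Forward (GBP per NZD) = 0.38589 × 1.131800 / 1.048000 = 0.4167465.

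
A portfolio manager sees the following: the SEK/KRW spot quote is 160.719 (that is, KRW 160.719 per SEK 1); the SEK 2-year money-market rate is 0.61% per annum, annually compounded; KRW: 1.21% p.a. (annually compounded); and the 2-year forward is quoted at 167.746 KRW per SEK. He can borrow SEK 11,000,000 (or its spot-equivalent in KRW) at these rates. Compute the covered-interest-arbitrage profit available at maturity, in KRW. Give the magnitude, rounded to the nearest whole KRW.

T = 2 years.
Keep in SEK, deliver into the forward: 11,000,000·1.01223721·167.746 = KRW 1,867,786,173.32.
Swap to KRW now, deposit: 11,000,000·160.719·1.02434641 = KRW 1,810,951,237.36.
The quoted forward overvalues SEK, so borrow KRW, buy SEK at spot, deposit the SEK at 0.61%, and sell the proceeds forward at 167.746.
The gap between the two covered legs is KRW 56,834,936.

KRW 56,834,936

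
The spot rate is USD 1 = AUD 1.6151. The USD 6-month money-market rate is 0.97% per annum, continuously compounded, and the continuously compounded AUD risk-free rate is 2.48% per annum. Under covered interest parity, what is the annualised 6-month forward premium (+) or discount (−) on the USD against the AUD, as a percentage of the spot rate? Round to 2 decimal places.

+1.52%

T = 6/12 years.
F = S · g_AUD/g_USD = 1.6151 × 1.0124772/1.0048618 = 1.6273401.
(F − S)/S ÷ T = (1.6273401 − 1.6151)/1.6151/(6/12) = 0.015157 → 1.52%.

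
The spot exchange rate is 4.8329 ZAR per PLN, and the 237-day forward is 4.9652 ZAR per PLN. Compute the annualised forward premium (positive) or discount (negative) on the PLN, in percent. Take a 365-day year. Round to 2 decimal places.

+4.22%

T = 237/365 years.
Period premium: (4.9652 − 4.8329)/4.8329 = 0.0273749.
Per annum: 0.0273749 / (237/365) = 0.042160 = 4.22%.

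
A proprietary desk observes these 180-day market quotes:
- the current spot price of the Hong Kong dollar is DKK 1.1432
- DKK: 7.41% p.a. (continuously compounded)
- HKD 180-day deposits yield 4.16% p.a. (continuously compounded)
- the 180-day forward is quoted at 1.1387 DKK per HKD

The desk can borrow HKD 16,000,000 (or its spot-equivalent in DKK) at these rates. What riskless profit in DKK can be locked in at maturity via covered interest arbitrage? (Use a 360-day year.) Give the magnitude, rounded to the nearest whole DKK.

T = 180/360 years.
Keep in HKD, deliver into the forward: 16,000,000·1.0210178277·1.1387 = DKK 18,602,128.01.
Swap to DKK now, deposit: 16,000,000·1.1432·1.0377449068 = DKK 18,981,599.64.
The quoted forward undervalues HKD, so borrow HKD, convert to DKK at spot, deposit the DKK at 7.41%, and buy HKD forward at 1.1387 to cover the loan.
Arbitrage profit = |18,602,128.01 − 18,981,599.64| = DKK 379,472.

DKK 379,472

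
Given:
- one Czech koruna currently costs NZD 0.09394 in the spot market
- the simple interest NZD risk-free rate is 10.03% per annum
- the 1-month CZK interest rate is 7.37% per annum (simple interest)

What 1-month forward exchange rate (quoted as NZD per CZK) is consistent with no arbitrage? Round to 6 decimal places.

T = 1/12 years.
Growth of 1 NZD over T: 1 + 0.1003×1/12 = 1.0083583.
CZK accumulates by 1 + 0.0737×1/12 = 1.0061417.
Forward (NZD per CZK) = 0.09394 × 1.0083583 / 1.0061417 = 0.09414696.

0.094147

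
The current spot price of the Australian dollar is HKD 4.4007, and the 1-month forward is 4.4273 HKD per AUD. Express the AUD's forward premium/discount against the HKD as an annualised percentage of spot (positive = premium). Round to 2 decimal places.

+7.25%

T = 1/12 years.
(F − S)/S = (4.4273 − 4.4007)/4.4007 = 0.0060445.
Annualise by dividing by T: 0.0060445 / (1/12) = 0.072534 → 7.25%.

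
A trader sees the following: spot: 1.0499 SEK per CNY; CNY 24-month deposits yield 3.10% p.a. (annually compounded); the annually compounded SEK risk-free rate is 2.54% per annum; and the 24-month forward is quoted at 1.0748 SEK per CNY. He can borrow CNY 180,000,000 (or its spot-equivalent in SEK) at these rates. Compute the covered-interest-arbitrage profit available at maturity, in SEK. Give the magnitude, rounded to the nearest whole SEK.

SEK 6,940,478

T = 2 years.
Invest the CNY and cover forward: 180,000,000 × 1.062961 × 1.0748 = SEK 205,644,686.90.
Convert at spot and invest in SEK: 180,000,000 × 1.0499 × 1.05144516 = SEK 198,704,209.23.
The quoted forward overvalues CNY, so borrow SEK, buy CNY at spot, deposit the CNY at 3.10%, and sell the proceeds forward at 1.0748.
Profit = 205,644,686.90 − 198,704,209.23 = SEK 6,940,478.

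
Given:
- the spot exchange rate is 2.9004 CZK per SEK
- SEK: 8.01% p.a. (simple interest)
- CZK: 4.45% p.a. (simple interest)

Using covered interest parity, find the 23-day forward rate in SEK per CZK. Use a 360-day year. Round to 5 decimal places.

T = 23/360 years.
CZK accumulates by 1 + 0.0445×23/360 = 1.0028431.
SEK accumulates by 1 + 0.0801×23/360 = 1.0051175.
Forward (CZK per SEK) = 2.9004 × 1.0028431 / 1.0051175 = 2.893837.
Quoted the other way: 1/2.893837 = 0.34556 SEK per CZK.

0.34556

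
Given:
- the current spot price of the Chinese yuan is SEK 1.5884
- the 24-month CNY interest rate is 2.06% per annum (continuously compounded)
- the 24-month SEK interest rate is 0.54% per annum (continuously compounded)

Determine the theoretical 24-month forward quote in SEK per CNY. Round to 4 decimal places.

1.5408

T = 2 years.
SEK accumulates by e^(0.0054×2) = 1.0108585.
CNY growth factor: e^(0.0206×2) = 1.0420605.
Forward (SEK per CNY) = 1.5884 × 1.0108585 / 1.0420605 = 1.540839.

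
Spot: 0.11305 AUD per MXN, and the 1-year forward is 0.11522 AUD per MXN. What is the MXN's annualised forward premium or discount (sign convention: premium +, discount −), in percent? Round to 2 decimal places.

T = 1 year.
MXN trades forward at +1.91950% vs spot over the period.
Per annum: 0.0191950 / 1 = 0.019195 = 1.92%.

+1.92%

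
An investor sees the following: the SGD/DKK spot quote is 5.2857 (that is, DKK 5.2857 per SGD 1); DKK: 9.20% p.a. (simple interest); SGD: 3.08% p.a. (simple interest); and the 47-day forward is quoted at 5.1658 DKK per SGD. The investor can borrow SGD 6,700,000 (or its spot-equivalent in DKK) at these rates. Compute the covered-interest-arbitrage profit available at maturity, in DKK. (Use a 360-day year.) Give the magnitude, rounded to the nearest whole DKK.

T = 47/360 years.
Invest the SGD and cover forward: 6,700,000 × 1.0040211111 × 5.1658 = DKK 34,750,034.11.
Convert at spot and invest in DKK: 6,700,000 × 5.2857 × 1.0120111111 = DKK 35,839,553.77.
The quoted forward undervalues SGD, so borrow SGD, convert to DKK at spot, deposit the DKK at 9.20%, and buy SGD forward at 5.1658 to cover the loan.
Arbitrage profit = |34,750,034.11 − 35,839,553.77| = DKK 1,089,520.

DKK 1,089,520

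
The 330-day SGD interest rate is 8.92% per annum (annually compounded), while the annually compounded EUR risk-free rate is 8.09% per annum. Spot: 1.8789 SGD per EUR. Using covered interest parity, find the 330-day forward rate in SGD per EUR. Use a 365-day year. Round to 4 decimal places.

T = 330/365 years.
Growth of 1 SGD over T: (1 + 0.0892)^(330/365) = 1.0803124.
EUR accumulates by (1 + 0.0809)^(330/365) = 1.0728668.
CIP: F = S · (grow SGD)/(grow EUR) = 1.8789 × 1.0803124/1.0728668 = 1.891939 SGD per EUR.

1.8919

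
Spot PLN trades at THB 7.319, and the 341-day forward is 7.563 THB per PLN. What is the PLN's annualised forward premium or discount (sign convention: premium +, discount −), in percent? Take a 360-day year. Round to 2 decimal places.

T = 341/360 years.
Period premium: (7.563 − 7.319)/7.319 = 0.0333379.
Annualise by dividing by T: 0.0333379 / (341/360) = 0.035195 → 3.52%.

+3.52%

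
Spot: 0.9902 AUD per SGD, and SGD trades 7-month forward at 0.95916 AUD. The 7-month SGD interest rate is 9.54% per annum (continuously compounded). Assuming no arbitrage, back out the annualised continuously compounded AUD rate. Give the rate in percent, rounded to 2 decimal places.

T = 7/12 years.
By CIP, F/S equals the AUD-to-SGD growth ratio: 0.95916/0.9902 = 0.9686528.
SGD growth factor: e^(0.0954×7/12) = 1.0572276.
Hence g_AUD = 1.0240865.
r = ln(1.0240865)/(7/12) = 0.040802 → 4.08%.

4.08%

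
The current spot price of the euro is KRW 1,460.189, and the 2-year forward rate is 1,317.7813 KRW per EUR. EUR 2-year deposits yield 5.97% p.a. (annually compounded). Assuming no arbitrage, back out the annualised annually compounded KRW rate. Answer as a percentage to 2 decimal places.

0.67%

T = 2 years.
CIP gives F = S · g_KRW/g_EUR, so g_KRW/g_EUR = 1317.7813/1460.189 = 0.9024731.
EUR growth factor: (1 + 0.0597)^2 = 1.1229641.
So the KRW growth factor = 1.0134449.
r = 1.0134449^(1/2) − 1 = 0.006700 → 0.67%.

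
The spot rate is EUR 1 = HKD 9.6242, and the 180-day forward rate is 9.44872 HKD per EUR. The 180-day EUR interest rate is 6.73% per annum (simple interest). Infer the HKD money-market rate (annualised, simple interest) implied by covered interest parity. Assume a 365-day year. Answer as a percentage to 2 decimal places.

T = 180/365 years.
F/S = 9.44872/9.6242 = 0.9817668 = (growth of HKD) / (growth of EUR).
The EUR side grows by 1 + 0.0673×180/365 = 1.033189.
So the HKD growth factor = 1.0143507.
(1.0143507 − 1)/T = 0.029100, i.e. 2.91%.

2.91%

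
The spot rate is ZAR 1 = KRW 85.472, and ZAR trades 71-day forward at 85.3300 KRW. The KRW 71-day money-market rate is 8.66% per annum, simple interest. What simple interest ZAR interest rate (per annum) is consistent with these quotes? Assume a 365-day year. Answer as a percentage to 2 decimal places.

9.53%

T = 71/365 years.
F/S = 85.33/85.472 = 0.9983386 = (growth of KRW) / (growth of ZAR).
The KRW side grows by 1 + 0.0866×71/365 = 1.0168455.
So the ZAR growth factor = 1.0185377.
(1.0185377 − 1)/T = 0.095299, i.e. 9.53%.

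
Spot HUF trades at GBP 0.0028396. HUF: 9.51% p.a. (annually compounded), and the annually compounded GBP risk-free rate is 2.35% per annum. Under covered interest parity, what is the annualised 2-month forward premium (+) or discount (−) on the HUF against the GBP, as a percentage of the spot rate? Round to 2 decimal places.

-6.72%

T = 2/12 years.
F = S · g_GBP/g_HUF = 0.0028396 × 1.0038789/1.0152562 = 0.0028077785.
(F − S)/S ÷ T = (0.0028077785 − 0.0028396)/0.0028396/(2/12) = -0.067238 → -6.72%.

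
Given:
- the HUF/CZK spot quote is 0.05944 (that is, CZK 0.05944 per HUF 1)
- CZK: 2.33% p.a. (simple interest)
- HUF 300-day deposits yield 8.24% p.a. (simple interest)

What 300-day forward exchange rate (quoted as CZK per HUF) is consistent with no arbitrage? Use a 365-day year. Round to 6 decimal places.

T = 300/365 years.
CZK accumulates by 1 + 0.0233×300/365 = 1.0191507.
HUF accumulates by 1 + 0.0824×300/365 = 1.067726.
So F = 0.05944 × 1.0191507 / 1.067726 = 0.05673583 (CZK/HUF).

0.056736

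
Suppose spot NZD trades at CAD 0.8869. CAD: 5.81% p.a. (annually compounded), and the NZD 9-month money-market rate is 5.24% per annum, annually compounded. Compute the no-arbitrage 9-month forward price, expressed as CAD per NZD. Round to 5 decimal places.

0.89050

T = 9/12 years.
Growth of 1 CAD over T: (1 + 0.0581)^(9/12) = 1.043266.
NZD accumulates by (1 + 0.0524)^(9/12) = 1.039048.
Forward (CAD per NZD) = 0.8869 × 1.043266 / 1.039048 = 0.8905004.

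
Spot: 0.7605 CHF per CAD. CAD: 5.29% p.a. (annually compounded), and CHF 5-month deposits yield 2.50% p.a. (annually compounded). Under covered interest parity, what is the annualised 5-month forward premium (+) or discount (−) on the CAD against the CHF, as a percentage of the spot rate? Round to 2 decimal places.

-2.67%

T = 5/12 years.
CIP forward (CHF per CAD) = 0.7605 × 1.0103417/1.0217108 = 0.7520375.
Annualised premium = (F − S)/S × (1/T) = (0.7520375 − 0.7605)/0.7605 ÷ (5/12) = -2.67%.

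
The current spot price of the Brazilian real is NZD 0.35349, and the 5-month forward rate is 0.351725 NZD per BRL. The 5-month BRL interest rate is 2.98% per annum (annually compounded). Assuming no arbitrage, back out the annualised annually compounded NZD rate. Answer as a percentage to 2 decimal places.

T = 5/12 years.
CIP gives F = S · g_NZD/g_BRL, so g_NZD/g_BRL = 0.351725/0.35349 = 0.9950069.
BRL growth factor: (1 + 0.0298)^(5/12) = 1.0123104.
So the NZD growth factor = 1.0072558.
r = 1.0072558^(12/5) − 1 = 0.017502 → 1.75%.

1.75%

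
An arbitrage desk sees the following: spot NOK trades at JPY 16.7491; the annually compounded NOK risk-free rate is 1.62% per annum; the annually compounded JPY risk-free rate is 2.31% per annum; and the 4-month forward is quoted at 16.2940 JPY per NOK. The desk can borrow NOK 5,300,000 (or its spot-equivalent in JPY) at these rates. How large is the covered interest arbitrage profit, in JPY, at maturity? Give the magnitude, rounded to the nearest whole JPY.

T = 4/12 years.
Invest the NOK and cover forward: 5,300,000 × 1.0053710996 × 16.2940 = JPY 86,822,038.49.
Convert at spot and invest in JPY: 5,300,000 × 16.7491 × 1.0076414594 = JPY 89,448,564.11.
The quoted forward undervalues NOK, so borrow NOK, convert to JPY at spot, deposit the JPY at 2.31%, and buy NOK forward at 16.2940 to cover the loan.
Profit = 89,448,564.11 − 86,822,038.49 = JPY 2,626,526.

JPY 2,626,526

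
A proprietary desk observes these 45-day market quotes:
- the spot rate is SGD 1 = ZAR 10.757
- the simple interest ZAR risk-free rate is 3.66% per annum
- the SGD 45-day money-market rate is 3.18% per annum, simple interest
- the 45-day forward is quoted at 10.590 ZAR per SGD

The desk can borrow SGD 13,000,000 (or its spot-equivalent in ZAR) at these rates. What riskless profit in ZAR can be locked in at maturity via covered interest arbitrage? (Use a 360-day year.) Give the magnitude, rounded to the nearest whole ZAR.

T = 45/360 years.
Route A — deposit SGD, sell forward: 13,000,000 × 1.003975 × 10.590 = ZAR 138,217,238.25.
Route B — convert at spot, deposit ZAR: 13,000,000 × 10.757 × 1.004575 = ZAR 140,480,772.58.
The quoted forward undervalues SGD, so borrow SGD, convert to ZAR at spot, deposit the ZAR at 3.66%, and buy SGD forward at 10.590 to cover the loan.
The gap between the two covered legs is ZAR 2,263,534.

ZAR 2,263,534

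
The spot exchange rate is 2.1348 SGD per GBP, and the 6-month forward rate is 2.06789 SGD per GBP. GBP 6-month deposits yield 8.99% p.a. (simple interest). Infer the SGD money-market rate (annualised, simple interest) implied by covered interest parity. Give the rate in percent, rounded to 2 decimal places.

T = 6/12 years.
F/S = 2.06789/2.1348 = 0.9686575 = (growth of SGD) / (growth of GBP).
The GBP side grows by 1 + 0.0899×6/12 = 1.044950.
That pins the SGD growth at 1.0121987.
r = (1.0121987 − 1)/(6/12) = 0.024397 → 2.44%.

2.44%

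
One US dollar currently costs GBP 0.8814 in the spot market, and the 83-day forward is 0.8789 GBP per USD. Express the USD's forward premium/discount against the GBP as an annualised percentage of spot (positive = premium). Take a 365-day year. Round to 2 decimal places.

T = 83/365 years.
Period premium: (0.8789 − 0.8814)/0.8814 = -0.0028364.
Annualise by dividing by T: -0.0028364 / (83/365) = -0.012473 → -1.25%.

-1.25%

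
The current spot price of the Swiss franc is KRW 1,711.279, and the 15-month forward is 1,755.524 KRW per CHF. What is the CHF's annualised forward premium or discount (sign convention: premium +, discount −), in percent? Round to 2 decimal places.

T = 15/12 years.
Period premium: (1755.524 − 1711.279)/1711.279 = 0.0258549.
Per annum: 0.0258549 / (15/12) = 0.020684 = 2.07%.

+2.07%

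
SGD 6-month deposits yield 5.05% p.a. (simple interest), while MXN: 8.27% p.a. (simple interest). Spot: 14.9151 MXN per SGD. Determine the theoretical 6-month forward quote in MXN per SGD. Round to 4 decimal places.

T = 6/12 years.
MXN accumulates by 1 + 0.0827×6/12 = 1.041350.
SGD growth factor: 1 + 0.0505×6/12 = 1.025250.
CIP: F = S · (grow MXN)/(grow SGD) = 14.9151 × 1.041350/1.025250 = 15.149319 MXN per SGD.

15.1493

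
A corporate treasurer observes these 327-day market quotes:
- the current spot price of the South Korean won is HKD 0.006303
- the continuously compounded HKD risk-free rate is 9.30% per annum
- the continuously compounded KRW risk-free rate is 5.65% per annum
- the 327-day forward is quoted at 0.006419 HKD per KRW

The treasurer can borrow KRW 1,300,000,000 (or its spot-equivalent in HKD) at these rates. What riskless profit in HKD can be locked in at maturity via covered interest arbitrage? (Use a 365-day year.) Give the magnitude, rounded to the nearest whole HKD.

T = 327/365 years.
Route A — deposit KRW, sell forward: 1,300,000,000 × 1.051920781 × 0.006419 = HKD 8,777,963.34.
Route B — convert at spot, deposit HKD: 1,300,000,000 × 0.006303 × 1.086887175 = HKD 8,905,844.82.
The quoted forward undervalues KRW, so borrow KRW, convert to HKD at spot, deposit the HKD at 9.30%, and buy KRW forward at 0.006419 to cover the loan.
Arbitrage profit = |8,777,963.34 − 8,905,844.82| = HKD 127,881.

HKD 127,881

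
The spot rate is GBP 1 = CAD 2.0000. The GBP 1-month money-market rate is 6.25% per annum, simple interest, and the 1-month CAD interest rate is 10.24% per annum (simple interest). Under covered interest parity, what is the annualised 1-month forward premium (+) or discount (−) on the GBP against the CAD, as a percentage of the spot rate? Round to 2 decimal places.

+3.97%

T = 1/12 years.
No-arbitrage forward: 2.0 × 1.0085333 / 1.0052083 = 2.0066155 CAD/GBP.
Annualised premium = (F − S)/S × (1/T) = (2.0066155 − 2.0)/2.0 ÷ (1/12) = 3.97%.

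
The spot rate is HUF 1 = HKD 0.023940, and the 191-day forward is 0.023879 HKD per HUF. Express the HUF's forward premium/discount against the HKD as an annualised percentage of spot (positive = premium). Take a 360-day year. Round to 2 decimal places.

T = 191/360 years.
(F − S)/S = (0.023879 − 0.02394)/0.02394 = -0.0025480.
Per annum: -0.0025480 / (191/360) = -0.004803 = -0.48%.

-0.48%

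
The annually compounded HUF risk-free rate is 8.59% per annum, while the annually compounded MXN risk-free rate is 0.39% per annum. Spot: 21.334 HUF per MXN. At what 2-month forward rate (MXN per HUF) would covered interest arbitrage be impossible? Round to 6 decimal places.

0.046264

T = 2/12 years.
HUF growth factor: (1 + 0.0859)^(2/12) = 1.0138296.
Growth of 1 MXN over T: (1 + 0.0039)^(2/12) = 1.0006489.
So F = 21.334 × 1.0138296 / 1.0006489 = 21.61501 (HUF/MXN).
Quoted the other way: 1/21.61501 = 0.046264 MXN per HUF.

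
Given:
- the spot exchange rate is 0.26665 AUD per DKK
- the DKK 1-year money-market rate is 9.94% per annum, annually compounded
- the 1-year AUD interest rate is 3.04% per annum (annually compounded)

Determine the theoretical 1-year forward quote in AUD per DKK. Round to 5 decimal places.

0.24991

T = 1 year.
AUD accumulates by (1 + 0.0304)^1 = 1.030400.
DKK accumulates by (1 + 0.0994)^1 = 1.099400.
So F = 0.26665 × 1.030400 / 1.099400 = 0.2499146 (AUD/DKK).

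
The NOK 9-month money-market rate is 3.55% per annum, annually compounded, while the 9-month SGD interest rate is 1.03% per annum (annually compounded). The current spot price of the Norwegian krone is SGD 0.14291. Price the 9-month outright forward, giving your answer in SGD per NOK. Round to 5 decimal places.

0.14029

T = 9/12 years.
SGD growth factor: (1 + 0.0103)^(9/12) = 1.0077151.
NOK accumulates by (1 + 0.0355)^(9/12) = 1.0265086.
CIP: F = S · (grow SGD)/(grow NOK) = 0.14291 × 1.0077151/1.0265086 = 0.1402936 SGD per NOK.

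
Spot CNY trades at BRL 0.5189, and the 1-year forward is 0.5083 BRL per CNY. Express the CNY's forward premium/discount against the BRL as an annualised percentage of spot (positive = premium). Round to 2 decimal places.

-2.04%

T = 1 year.
CNY trades forward at -2.04278% vs spot over the period.
×(1/T) gives -2.04% p.a.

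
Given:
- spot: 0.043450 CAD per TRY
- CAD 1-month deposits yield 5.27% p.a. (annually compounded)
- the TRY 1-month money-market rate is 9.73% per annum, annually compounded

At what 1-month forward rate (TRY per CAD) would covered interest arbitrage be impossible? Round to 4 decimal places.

T = 1/12 years.
CAD accumulates by (1 + 0.0527)^(1/12) = 1.00428903.
TRY accumulates by (1 + 0.0973)^(1/12) = 1.00776773.
Forward (CAD per TRY) = 0.04345 × 1.00428903 / 1.00776773 = 0.043300016.
Invert for TRY per CAD: 1 / 0.043300016 = 23.0947.

23.0947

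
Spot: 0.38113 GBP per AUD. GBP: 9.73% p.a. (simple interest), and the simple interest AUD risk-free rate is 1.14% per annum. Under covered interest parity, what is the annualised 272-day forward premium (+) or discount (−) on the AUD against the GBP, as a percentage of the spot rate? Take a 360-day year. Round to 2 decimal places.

+8.52%

T = 272/360 years.
No-arbitrage forward: 0.38113 × 1.0735156 / 1.0086133 = 0.40565497 GBP/AUD.
(F − S)/S ÷ T = (0.40565497 − 0.38113)/0.38113/(272/360) = 0.085167 → 8.52%.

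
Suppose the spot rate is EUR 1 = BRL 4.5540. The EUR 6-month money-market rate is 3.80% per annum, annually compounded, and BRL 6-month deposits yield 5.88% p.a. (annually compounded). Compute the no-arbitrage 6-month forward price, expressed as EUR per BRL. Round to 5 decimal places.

T = 6/12 years.
Growth of 1 BRL over T: (1 + 0.0588)^(6/12) = 1.0289801.
Growth of 1 EUR over T: (1 + 0.0380)^(6/12) = 1.0188229.
CIP: F = S · (grow BRL)/(grow EUR) = 4.554 × 1.0289801/1.0188229 = 4.599401 BRL per EUR.
Invert for EUR per BRL: 1 / 4.599401 = 0.21742.

0.21742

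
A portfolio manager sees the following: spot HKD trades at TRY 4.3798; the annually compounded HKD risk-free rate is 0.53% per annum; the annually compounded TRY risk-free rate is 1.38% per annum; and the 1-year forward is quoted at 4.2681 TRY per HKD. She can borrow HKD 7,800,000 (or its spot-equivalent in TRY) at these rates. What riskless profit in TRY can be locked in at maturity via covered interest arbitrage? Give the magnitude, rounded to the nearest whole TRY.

T = 1 year.
Keep in HKD, deliver into the forward: 7,800,000·1.005300·4.2681 = TRY 33,467,623.25.
Swap to TRY now, deposit: 7,800,000·4.3798·1.013800 = TRY 34,633,881.67.
The quoted forward undervalues HKD, so borrow HKD, convert to TRY at spot, deposit the TRY at 1.38%, and buy HKD forward at 4.2681 to cover the loan.
The gap between the two covered legs is TRY 1,166,258.

TRY 1,166,258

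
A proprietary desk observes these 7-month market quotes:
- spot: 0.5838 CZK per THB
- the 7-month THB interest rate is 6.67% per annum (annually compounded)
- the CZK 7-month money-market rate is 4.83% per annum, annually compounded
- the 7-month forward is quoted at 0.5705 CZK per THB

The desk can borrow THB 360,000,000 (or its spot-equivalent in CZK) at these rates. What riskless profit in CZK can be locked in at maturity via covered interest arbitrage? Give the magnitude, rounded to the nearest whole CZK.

CZK 2,767,904

T = 7/12 years.
Route A — deposit THB, sell forward: 360,000,000 × 1.03838404259 × 0.5705 = CZK 213,263,314.67.
Route B — convert at spot, deposit CZK: 360,000,000 × 0.5838 × 1.02789777279 = CZK 216,031,219.11.
The quoted forward undervalues THB, so borrow THB, convert to CZK at spot, deposit the CZK at 4.83%, and buy THB forward at 0.5705 to cover the loan.
Arbitrage profit = |213,263,314.67 − 216,031,219.11| = CZK 2,767,904.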